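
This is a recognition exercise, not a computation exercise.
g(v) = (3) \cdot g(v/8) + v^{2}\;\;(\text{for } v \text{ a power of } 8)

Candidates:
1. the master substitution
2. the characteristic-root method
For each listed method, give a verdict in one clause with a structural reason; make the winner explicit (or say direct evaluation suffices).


Technique: the master substitution — treat m = log base 8 of v as the new clock: one recursion step advances m by one while v scales by 8.
- the master substitution — applies; the problem has the shape this method handles.
- the characteristic-root method: the recursion divides its index rather than shifting it — outside the constant-shift family the root method covers.


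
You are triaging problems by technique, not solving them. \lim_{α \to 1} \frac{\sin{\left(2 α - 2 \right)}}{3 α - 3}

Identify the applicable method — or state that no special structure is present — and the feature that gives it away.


Verdict: l'Hôpital's rule (0/0) — both numerator and denominator vanish at 1: the genuine 0/0 indeterminate that l'Hôpital exists for. One could equally expand both pieces locally and compare leading terms; the rule does that in one stroke.


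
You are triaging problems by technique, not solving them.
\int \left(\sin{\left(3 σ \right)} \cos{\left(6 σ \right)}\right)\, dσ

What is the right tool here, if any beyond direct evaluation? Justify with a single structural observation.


Best approach: a trigonometric identity — \sin{\left(3 σ \right)} \cos{\left(6 σ \right)} mixes two frequencies; the product-to-sum identity splits it into single-frequency sinusoids.


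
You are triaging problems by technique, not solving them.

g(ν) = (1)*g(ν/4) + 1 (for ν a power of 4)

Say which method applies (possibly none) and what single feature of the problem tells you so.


Diagnosis: the master substitution — the argument contracts 4-fold per step: reindex ν exponentially and solve the linear recurrence in the new index.


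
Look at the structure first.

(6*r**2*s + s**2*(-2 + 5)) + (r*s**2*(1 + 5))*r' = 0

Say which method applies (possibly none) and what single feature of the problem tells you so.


Best approach: the exact-equation method — equality of cross partials is the green light — assemble the potential function term by term.


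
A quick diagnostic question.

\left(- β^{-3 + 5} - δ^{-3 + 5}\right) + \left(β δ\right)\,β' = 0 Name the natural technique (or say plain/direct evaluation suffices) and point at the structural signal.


Technique: the homogeneous substitution — scaling δ and β together leaves the slope fixed — it depends only on β/δ, so substitute the ratio. Rearranged, this also fits the Bernoulli template directly; the homogeneous substitution reads the structure without the rearrangement.


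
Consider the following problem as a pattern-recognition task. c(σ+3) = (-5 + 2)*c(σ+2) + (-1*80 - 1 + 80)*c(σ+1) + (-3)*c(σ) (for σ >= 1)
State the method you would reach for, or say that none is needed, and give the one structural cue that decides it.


Method: the characteristic-root method — this is the constant-coefficient homogeneous case — the whole solution in σ reduces to a polynomial's roots.


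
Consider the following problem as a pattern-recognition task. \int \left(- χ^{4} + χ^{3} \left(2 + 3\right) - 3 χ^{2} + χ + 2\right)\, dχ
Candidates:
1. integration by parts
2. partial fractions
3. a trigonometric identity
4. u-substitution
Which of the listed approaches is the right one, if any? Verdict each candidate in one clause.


Method: no special technique — the integrand is a sum of constant multiples of powers of χ — integrate term by term.
- integration by parts: splitting off a factor buys nothing — the integrand integrates directly without parts.
- partial fractions: there is no rational-function structure to decompose.
- a trigonometric identity: no sine or cosine appears, so there is nothing for a trigonometric identity to act on.
- u-substitution — any workable substitution here is cosmetic — the integrand is already in directly integrable form.


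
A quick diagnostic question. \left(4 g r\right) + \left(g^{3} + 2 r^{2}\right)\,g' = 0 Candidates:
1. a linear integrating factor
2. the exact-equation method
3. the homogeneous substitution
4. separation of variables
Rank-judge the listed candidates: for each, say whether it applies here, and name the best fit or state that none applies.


Verdict: the exact-equation method — equality of cross partials is the green light — assemble the potential function term by term.
- a linear integrating factor: a nonlinear term in the unknown puts this outside the integrating-factor template.
- the exact-equation method: applicable, and directly so.
- the homogeneous substitution: solved for the derivative, the right side changes under joint scaling of the two variables.
- separation of variables: no division isolates the independent variable from the unknown.


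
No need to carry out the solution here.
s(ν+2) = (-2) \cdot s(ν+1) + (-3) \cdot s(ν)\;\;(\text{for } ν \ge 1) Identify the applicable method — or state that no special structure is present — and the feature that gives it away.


Best approach: the characteristic-root method — the recurrence is linear and homogeneous with constant coefficients, so the ansatz r^ν turns it into a polynomial equation for r.


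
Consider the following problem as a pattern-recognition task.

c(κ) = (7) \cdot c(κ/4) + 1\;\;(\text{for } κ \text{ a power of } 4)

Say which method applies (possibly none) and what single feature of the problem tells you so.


Diagnosis: the master substitution — the argument shrinks by the factor 4, so measure the index on a logarithmic scale and the recursion becomes a shift.


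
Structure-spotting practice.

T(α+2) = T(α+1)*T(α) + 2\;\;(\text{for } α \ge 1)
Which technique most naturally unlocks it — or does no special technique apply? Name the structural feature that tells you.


Method: no special technique — the new term depends nonlinearly on the old ones, which disqualifies every superposition-based technique.


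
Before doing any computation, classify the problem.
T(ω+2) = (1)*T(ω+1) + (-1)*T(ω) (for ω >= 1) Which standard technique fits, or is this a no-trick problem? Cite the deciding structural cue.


Verdict: the characteristic-root method — shift-invariance with fixed coefficients calls for exponential trials; the characteristic polynomial finds every r^ω.


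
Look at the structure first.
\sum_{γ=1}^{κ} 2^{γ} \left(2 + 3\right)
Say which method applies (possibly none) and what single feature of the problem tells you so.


Diagnosis: the geometric series formula — consecutive terms stand in a fixed index-free ratio — the geometric sum formula closes it.


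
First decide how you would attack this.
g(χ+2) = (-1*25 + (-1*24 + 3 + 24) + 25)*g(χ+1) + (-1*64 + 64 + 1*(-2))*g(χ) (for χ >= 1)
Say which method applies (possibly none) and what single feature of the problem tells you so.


Diagnosis: the characteristic-root method — the recurrence treats every index alike (constant coefficients, no forcing) — precisely the regime where r^χ trials close it.


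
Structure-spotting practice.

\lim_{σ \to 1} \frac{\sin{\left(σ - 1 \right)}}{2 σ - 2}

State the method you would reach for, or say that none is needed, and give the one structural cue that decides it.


Verdict: l'Hôpital's rule (0/0) — both numerator and denominator vanish at 1: the genuine 0/0 indeterminate that l'Hôpital exists for. A first-order expansion at the point is an equally standard path; the rule packages it.


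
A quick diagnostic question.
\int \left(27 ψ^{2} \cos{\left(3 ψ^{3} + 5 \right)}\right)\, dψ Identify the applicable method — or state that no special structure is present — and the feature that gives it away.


Method: u-substitution — the only nontrivial dependence routes through 3 ψ^{3} + 5, whose derivative supplies the leftover factor up to a constant multiple — u = 3 ψ^{3} + 5 flattens it.


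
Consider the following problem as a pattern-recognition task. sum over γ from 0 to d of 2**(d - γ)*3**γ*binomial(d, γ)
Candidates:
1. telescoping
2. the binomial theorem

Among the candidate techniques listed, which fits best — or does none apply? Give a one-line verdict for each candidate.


Diagnosis: the binomial theorem — the summand is term γ of a binomial expansion in 3 and 2; the whole sum is a single power.
- telescoping — in the displayed form, no term reappears at a neighboring index to cancel against.
- the binomial theorem — yes — fits the structure here.


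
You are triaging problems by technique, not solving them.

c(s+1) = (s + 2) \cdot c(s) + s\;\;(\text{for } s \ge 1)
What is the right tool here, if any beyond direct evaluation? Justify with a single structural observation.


Best approach: a summation factor — first-order linear but the coefficient s + 2 moves with the index — divide by the cumulative product and telescope.


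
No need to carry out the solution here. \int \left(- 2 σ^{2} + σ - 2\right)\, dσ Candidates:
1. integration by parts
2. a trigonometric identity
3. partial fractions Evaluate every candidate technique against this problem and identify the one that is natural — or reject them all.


Method: no special technique — a term-by-term power-rule job in σ; no substitution or rearrangement earns its keep here.
- integration by parts: parts would only shuffle a directly integrable integrand.
- a trigonometric identity — with no trigonometric functions present, identity rewriting has no target.
- partial fractions — there is no rational-function structure to decompose.


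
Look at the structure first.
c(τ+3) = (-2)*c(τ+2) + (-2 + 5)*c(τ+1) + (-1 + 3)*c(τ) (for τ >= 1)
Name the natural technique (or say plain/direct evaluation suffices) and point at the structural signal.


Diagnosis: the characteristic-root method — because shifting τ leaves the equation's coefficients unchanged, exponential trials reduce it to algebra.


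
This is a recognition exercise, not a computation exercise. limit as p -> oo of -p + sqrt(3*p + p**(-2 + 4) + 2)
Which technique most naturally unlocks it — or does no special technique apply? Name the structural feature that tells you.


Method: conjugate multiplication — turning the difference into a conjugate-rationalized ratio makes the limit readable.


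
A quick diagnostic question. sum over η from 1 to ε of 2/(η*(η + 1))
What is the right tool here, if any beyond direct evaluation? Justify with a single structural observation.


Best approach: telescoping — split 2/(η*(η + 1)) by partial fractions and the pieces are one function at shifted arguments — interior terms cancel.


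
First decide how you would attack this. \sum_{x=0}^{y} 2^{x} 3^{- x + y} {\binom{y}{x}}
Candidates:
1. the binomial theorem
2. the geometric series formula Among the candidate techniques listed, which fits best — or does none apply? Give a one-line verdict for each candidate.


Method: the binomial theorem — {\binom{y}{x}} weighting matched powers of 2 and 3 is the expanded form of (2 + 3)^y — fold it back up.
- the binomial theorem — yes, a natural case for it.
- the geometric series formula — the term-to-term ratio changes with the index, so the geometric formula cannot close it.


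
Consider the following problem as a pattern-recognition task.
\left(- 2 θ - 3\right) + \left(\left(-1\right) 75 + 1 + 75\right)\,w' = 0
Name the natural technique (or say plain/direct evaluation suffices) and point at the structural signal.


Method: no special technique — the slope is a function of θ alone, so integrate both sides directly.


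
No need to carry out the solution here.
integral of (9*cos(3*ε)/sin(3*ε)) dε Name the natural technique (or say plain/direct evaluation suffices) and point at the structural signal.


Diagnosis: u-substitution — differentiating the inner expression sin(3*ε) produces the factor 9*cos(3*ε) up to a constant multiple, so substituting u = sin(3*ε) reduces everything to a one-variable integral in u.


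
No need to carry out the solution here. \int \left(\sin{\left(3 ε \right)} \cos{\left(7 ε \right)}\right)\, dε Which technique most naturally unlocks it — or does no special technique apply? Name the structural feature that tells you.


Diagnosis: a trigonometric identity — mixed-frequency products such as \sin{\left(3 ε \right)} \cos{\left(7 ε \right)} are designed for the product-to-sum formula.


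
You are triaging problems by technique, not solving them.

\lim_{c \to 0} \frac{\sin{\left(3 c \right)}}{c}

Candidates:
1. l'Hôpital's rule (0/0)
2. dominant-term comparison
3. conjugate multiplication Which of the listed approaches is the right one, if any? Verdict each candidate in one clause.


Verdict: l'Hôpital's rule (0/0) — the 0/0 form at 0 is the signature situation for l'Hôpital's rule. Expanding numerator and denominator to first order gives the same value — the rule automates exactly that.
- l'Hôpital's rule (0/0): a fit — the right tool for this form.
- dominant-term comparison: this limit is not decided by comparing leading-term growth at infinity.
- conjugate multiplication: no difference of divergent radicals appears, so rationalizing has nothing to cancel.


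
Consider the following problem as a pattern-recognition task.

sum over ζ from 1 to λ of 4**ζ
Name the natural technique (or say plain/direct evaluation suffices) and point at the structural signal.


Diagnosis: the geometric series formula — the ratio of consecutive terms is the constant 4, independent of the index — a geometric sum.


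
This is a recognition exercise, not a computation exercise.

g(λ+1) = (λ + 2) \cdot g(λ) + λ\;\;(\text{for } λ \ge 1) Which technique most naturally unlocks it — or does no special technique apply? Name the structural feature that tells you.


Best approach: a summation factor — because the multiplier λ + 2 is index-dependent, divide through by its running product and sum the resulting differences.


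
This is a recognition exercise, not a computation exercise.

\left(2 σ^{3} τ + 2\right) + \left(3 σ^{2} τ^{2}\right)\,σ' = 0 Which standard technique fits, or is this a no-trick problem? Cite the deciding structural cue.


Verdict: the exact-equation method — take the mixed partials of 2 σ^{3} τ + 2 and 3 σ^{2} τ^{2}: they are equal, which certifies an exact differential.


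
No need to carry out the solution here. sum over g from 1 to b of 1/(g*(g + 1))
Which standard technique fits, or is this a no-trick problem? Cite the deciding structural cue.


Verdict: telescoping — the summand 1/(g*(g + 1)) decomposes into fractions whose poles differ by an integer shift — the series collapses.


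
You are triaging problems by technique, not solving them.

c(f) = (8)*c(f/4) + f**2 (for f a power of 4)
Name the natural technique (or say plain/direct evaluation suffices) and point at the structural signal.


Verdict: the master substitution — the recursive call is at index f/4 rather than a shift, a divide-and-conquer shape — substituting f = 4^m linearizes it.


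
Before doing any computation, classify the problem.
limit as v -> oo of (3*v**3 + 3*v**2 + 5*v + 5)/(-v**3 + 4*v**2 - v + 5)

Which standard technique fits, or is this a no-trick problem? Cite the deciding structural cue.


Technique: dominant-term comparison — as v grows, only the highest-degree terms matter — compare leading terms and read the limit off. Viewed as a single quotient this is an ∞/∞ form — an at-infinity application of l'Hôpital's rule would also resolve it; comparing leading growth reads the answer without differentiating.


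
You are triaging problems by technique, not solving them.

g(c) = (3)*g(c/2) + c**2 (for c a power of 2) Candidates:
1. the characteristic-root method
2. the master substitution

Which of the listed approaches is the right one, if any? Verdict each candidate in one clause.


Method: the master substitution — the recursive call is at index c/2 rather than a shift, a divide-and-conquer shape — substituting c = 2^m linearizes it.
- the characteristic-root method: a divided-index call is not the fixed-shift linear shape that characteristic roots solve.
- the master substitution — yes, a natural case for it.


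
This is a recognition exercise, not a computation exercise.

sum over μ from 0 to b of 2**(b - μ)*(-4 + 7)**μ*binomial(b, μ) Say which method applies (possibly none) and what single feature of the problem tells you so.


Technique: the binomial theorem — binomial coefficients against complementary powers of (-4 + 7) and 2: recognize the binomial expansion and resum.


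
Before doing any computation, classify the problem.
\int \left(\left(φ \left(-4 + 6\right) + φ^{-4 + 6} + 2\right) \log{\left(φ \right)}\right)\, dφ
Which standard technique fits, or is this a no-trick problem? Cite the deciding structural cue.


Method: integration by parts — one parts step with u = \log{\left(φ \right)} trades the logarithm for an algebraic integrand.


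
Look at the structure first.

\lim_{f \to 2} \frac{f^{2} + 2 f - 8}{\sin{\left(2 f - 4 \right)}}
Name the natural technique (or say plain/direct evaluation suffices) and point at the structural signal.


Best approach: l'Hôpital's rule (0/0) — plug in 2: top and bottom both hit zero, so differentiate each and retry. Known elementary limits would finish this too — the rule just bypasses the case analysis.


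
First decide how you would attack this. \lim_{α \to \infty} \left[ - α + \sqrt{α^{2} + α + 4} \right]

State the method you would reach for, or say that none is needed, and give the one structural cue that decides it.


Technique: conjugate multiplication — both pieces blow up but their difference is finite; the conjugate trick rationalizes \sqrt{α^{2} + α + 4} - α.


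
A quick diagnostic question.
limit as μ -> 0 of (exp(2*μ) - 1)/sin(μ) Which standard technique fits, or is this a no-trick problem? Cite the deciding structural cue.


Diagnosis: l'Hôpital's rule (0/0) — both numerator and denominator vanish at 0: the genuine 0/0 indeterminate that l'Hôpital exists for. The standard small-argument limits would also carry it; the rule is the systematic route.


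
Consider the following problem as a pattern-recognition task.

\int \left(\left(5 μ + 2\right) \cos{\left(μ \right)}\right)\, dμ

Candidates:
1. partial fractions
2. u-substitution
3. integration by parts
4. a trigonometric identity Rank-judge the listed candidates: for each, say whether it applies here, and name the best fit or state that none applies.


Technique: integration by parts — differentiate 5 μ + 2, integrate \cos{\left(μ \right)}: each pass lowers the polynomial degree, so parts terminates.
- partial fractions — there is no rational-function structure to decompose.
- u-substitution: no subexpression of the integrand serves as a whole-integral substitution inner — individual terms may offer their own, but none carries its derivative as a factor of the full integrand; a working change of variable would have to be constructed from outside the expression.
- integration by parts — a fit — the right tool for this form.
- a trigonometric identity — the trigonometric factor has no even power to reduce and no cross-frequency product to convert — the standard power-reduction and product-to-sum identities do not engage it.


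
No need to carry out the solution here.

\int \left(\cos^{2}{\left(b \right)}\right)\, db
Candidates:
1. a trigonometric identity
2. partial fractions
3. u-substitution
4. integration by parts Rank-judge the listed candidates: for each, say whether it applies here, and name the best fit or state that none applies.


Method: a trigonometric identity — the even trigonometric power \cos^{2}{\left(b \right)} reduces by a double-angle identity before any integration is attempted.
- a trigonometric identity: applicable, and directly so.
- partial fractions: there is no rational-function structure to decompose.
- u-substitution: no subexpression of the integrand serves as a whole-integral substitution inner — individual terms may offer their own, but none carries its derivative as a factor of the full integrand; a working change of variable would have to be constructed from outside the expression.
- integration by parts — not the natural route: no polynomial-kernel product appears — a recursive parts reduction of the trigonometric product exists, but the identity rewrite is direct.


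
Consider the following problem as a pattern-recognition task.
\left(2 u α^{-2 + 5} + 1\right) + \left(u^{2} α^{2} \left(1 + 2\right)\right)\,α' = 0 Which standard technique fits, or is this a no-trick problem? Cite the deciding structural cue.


Method: the exact-equation method — because the two cross partials coincide, the form is conservative as written — recover its potential in (u, α).


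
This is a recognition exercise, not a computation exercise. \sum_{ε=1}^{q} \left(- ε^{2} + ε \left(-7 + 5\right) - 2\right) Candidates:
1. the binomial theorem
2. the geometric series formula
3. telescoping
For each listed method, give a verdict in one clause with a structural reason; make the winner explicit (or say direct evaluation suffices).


Verdict: no special technique — no ratio, no shift structure, no binomial pattern: sum the constant-multiple powers of ε with known formulas.
- the binomial theorem: there is no sum-raised-to-a-power identity hiding in these terms.
- the geometric series formula: the term-to-term ratio changes with the index, so the geometric formula cannot close it.
- telescoping: the terms as presented offer no neighboring cancellation — a telescoping rewrite may exist, but the displayed structure does not hand one over.


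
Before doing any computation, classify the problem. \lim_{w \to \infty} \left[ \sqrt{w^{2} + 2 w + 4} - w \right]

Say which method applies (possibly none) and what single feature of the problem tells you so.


Technique: conjugate multiplication — this difference gives up after one conjugate multiplication — the radical structure cancels against its conjugate.


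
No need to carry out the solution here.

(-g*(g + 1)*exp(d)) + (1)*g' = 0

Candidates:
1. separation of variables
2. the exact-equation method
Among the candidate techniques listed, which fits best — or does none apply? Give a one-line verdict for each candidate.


Best approach: separation of variables — solved for the derivative, the right side splits multiplicatively into a function of each variable alone — divide and integrate each side. A Bernoulli rewrite would carry it as the equation stands — separating the variables needs no rearrangement either.
- separation of variables — applicable, and directly so.
- the exact-equation method — the mixed partial derivatives differ, so the left side is not a total differential.


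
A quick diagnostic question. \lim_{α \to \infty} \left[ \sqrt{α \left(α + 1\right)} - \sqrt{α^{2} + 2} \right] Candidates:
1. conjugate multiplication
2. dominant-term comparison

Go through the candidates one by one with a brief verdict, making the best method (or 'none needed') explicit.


Technique: conjugate multiplication — an infinity-minus-infinity difference with a surviving radical — multiply by the conjugate to cancel the divergence.
- conjugate multiplication — applicable, and directly so.
- dominant-term comparison — this limit is not decided by comparing leading-term growth at infinity.


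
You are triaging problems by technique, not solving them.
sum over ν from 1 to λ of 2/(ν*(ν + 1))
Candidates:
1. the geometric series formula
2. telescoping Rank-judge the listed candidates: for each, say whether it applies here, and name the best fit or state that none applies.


Diagnosis: telescoping — poles of 2/(ν*(ν + 1)) differ by an integer, the telltale of a telescoping partial-fraction sum.
- the geometric series formula: no single multiplier carries one term to the next throughout the sum.
- telescoping — a fit — the right tool for this form.


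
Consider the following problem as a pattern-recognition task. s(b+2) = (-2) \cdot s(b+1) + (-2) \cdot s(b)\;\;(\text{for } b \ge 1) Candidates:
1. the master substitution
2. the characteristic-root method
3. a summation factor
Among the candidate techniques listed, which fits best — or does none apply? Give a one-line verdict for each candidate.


Technique: the characteristic-root method — no index-dependence in the weights and nothing inhomogeneous: classic characteristic-equation setup.
- the master substitution: the recursion shifts the index rather than dividing it.
- the characteristic-root method: yes, a natural case for it.
- a summation factor — a summation factor telescopes one-step recursions; this one carries higher-order memory.


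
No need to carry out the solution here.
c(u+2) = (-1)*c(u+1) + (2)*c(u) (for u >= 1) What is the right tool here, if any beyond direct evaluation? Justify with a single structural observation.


Diagnosis: the characteristic-root method — constant coefficients and linearity mean the ansatz r^u reduces it to solving the characteristic polynomial.


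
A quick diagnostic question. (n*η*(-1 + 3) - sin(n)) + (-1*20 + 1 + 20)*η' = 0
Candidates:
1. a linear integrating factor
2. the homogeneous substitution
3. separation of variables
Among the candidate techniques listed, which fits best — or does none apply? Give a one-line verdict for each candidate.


Diagnosis: a linear integrating factor — linear in the unknown with genuine forcing: multiply through by the exponential of the integrated coefficient and the left side closes into one derivative.
- a linear integrating factor: yes, a natural case for it.
- the homogeneous substitution — the ratio of the variables does not determine the slope.
- separation of variables: the two dependences do not factor apart.


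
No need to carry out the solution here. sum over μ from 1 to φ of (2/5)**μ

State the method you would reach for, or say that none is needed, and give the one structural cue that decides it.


Diagnosis: the geometric series formula — each summand is the previous one scaled by 2/5; that constant multiplier is itself the geometric structure.


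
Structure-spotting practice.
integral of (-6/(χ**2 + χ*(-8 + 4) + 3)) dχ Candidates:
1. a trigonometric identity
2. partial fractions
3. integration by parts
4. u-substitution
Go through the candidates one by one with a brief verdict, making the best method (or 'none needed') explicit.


Technique: partial fractions — the bottom, (χ**2 + χ*(-8 + 4) + 3), comes apart into simple factors, and a proper rational function over split factors decomposes.
- a trigonometric identity: with no trigonometric functions present, identity rewriting has no target.
- partial fractions: applies; the problem has the shape this method handles.
- integration by parts — the nonconstant-polynomial-times-standard-kernel pattern (an exp, sine, cosine, or logarithm partner) is absent.
- u-substitution: no subexpression of the integrand serves as a whole-integral substitution inner — individual terms may offer their own, but none carries its derivative as a factor of the full integrand; a working change of variable would have to be constructed from outside the expression.


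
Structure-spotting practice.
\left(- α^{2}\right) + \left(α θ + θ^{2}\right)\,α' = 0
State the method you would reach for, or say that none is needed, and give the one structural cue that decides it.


Method: the homogeneous substitution — the slope is degree-zero homogeneous: the ratio substitution v = α/θ collapses it. A Bernoulli substitution after rearrangement (possibly exchanging dependent and independent variable) is a fair alternative; the homogeneous route works on the equation as it stands.


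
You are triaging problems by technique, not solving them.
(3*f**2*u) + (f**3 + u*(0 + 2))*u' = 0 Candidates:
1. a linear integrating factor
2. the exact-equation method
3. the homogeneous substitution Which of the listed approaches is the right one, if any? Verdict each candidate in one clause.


Diagnosis: the exact-equation method — because the two cross partials coincide, the form is conservative as written — recover its potential in (f, u).
- a linear integrating factor: a nonlinear term in the unknown puts this outside the integrating-factor template.
- the exact-equation method: yes, a natural case for it.
- the homogeneous substitution — the slope does not depend on the ratio of the variables alone.


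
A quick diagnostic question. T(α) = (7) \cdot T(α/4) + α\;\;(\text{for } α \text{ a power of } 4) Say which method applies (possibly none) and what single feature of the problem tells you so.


Best approach: the master substitution — the argument shrinks by the factor 4, so measure the index on a logarithmic scale and the recursion becomes a shift.


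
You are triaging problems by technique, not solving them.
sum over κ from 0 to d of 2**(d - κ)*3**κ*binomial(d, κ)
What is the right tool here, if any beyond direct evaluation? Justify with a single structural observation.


Verdict: the binomial theorem — the summand is term κ of a binomial expansion in 3 and 2; the whole sum is a single power.


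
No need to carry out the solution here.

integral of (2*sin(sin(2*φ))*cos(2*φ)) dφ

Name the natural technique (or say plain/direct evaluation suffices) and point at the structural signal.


Method: u-substitution — structure check: outer function, inner expression sin(2*φ), inner derivative as a factor — the classic u = sin(2*φ) pattern.


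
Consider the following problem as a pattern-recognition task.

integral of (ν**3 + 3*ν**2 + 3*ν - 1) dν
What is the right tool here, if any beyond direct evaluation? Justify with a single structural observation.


Diagnosis: no special technique — scan for structure and find none: constant multiples of powers of ν, integrate directly.


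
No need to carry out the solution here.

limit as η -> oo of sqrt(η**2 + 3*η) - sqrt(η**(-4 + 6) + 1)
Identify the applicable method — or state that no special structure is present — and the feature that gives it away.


Technique: conjugate multiplication — turning the difference into a conjugate-rationalized ratio makes the limit readable.


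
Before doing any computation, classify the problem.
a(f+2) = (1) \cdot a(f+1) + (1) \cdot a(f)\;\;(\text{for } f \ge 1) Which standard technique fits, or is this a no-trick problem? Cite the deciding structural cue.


Technique: the characteristic-root method — because shifting f leaves the equation's coefficients unchanged, exponential trials reduce it to algebra.


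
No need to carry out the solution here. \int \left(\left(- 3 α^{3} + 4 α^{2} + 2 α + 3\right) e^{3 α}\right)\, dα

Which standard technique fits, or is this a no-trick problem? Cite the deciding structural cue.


Technique: integration by parts — - 3 α^{3} + 4 α^{2} + 2 α + 3 dies after finitely many derivatives while e^{3 α} cycles under integration — the tabular/parts setup.


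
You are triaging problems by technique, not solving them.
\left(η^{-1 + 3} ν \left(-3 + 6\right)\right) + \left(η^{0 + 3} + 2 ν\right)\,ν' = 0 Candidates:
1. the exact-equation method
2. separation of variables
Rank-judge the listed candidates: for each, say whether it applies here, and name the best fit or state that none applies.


Method: the exact-equation method — equality of cross partials is the green light — assemble the potential function term by term.
- the exact-equation method: applies; the problem has the shape this method handles.
- separation of variables — the two dependences do not factor apart.


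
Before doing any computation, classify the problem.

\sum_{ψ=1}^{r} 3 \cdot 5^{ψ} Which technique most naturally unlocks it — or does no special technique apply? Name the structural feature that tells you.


Method: the geometric series formula — term-over-term division gives 5 every time — index-free ratio, geometric sum formula applies.


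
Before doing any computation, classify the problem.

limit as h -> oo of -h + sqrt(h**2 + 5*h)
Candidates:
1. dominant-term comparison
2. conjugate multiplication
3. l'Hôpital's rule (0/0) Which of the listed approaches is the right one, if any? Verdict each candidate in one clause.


Technique: conjugate multiplication — this difference gives up after one conjugate multiplication — the radical structure cancels against its conjugate.
- dominant-term comparison: this limit is not decided by comparing leading-term growth at infinity.
- conjugate multiplication — yes, a natural case for it.
- l'Hôpital's rule (0/0) — the expression is a difference driving to ∞ − ∞, not a 0/0 quotient — there is no ratio for the rule to differentiate.


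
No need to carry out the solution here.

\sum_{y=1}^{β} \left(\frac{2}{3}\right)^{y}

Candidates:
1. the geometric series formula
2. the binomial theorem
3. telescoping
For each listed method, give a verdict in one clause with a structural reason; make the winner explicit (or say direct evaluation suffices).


Verdict: the geometric series formula — check a ratio of consecutive terms: it is \frac{2}{3}, independent of the index, so the geometric formula closes the sum.
- the geometric series formula — yes — fits the structure here.
- the binomial theorem — there is no sum-raised-to-a-power identity hiding in these terms.
- telescoping: writing out consecutive terms as given produces no pairwise cancellation.


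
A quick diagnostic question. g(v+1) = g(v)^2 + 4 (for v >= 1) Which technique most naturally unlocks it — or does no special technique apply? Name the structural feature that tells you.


Method: no special technique — the map from one term to the next is curved, not linear, so linear closed-form machinery does not attach.


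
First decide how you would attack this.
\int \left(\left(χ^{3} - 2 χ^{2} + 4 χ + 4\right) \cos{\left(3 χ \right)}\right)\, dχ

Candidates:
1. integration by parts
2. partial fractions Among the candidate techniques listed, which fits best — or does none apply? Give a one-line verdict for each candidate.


Method: integration by parts — differentiate χ^{3} - 2 χ^{2} + 4 χ + 4, integrate \cos{\left(3 χ \right)}: each pass lowers the polynomial degree, so parts terminates.
- integration by parts — yes — fits the structure here.
- partial fractions: there is no rational-function structure to decompose.


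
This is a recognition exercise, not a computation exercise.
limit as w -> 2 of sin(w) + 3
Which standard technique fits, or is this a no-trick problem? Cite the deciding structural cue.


Verdict: no special technique — no vanishing denominator and no indeterminate clash at the point — evaluation is immediate.


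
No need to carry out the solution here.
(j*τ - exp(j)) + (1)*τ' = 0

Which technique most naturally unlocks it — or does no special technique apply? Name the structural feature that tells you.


Verdict: a linear integrating factor — the unknown enters only to the first power against a nonzero forcing term — the integrating-factor template applies directly.


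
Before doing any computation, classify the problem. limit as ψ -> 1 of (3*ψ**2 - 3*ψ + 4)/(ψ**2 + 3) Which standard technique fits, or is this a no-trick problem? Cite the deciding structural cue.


Technique: no special technique — no zero denominators, no indeterminate clash at 1 — substitute and read off the value.


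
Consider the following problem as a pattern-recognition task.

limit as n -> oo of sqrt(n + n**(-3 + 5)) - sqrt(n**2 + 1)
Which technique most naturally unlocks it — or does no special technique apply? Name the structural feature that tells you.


Method: conjugate multiplication — the ∞ − ∞ radical form is the exact trigger for the conjugate maneuver.


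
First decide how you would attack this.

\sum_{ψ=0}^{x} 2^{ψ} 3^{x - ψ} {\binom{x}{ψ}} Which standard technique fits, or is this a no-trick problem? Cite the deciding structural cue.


Diagnosis: the binomial theorem — the summand is term ψ of a binomial expansion in 2 and 3; the whole sum is a single power.


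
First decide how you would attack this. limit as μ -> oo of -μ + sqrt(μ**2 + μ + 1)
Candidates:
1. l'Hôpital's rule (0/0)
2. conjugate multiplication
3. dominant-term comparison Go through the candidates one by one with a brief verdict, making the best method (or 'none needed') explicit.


Diagnosis: conjugate multiplication — turning the difference into a conjugate-rationalized ratio makes the limit readable.
- l'Hôpital's rule (0/0): no quotient structure at all: the clash is ∞ minus ∞, which rationalizing converts into a tractable ratio.
- conjugate multiplication — applies; the problem has the shape this method handles.
- dominant-term comparison: this is not a rational comparison of growth rates at infinity.


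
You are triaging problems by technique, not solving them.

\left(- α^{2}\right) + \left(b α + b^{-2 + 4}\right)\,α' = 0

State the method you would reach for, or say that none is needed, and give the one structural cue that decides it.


Verdict: the homogeneous substitution — the slope's numerator and denominator have matching total degree, so it depends only on α/b and the ratio substitution collapses it. A Bernoulli-style rewrite — possibly after exchanging which variable is treated as dependent — would work as well; the homogeneous substitution is the more immediate reading here.


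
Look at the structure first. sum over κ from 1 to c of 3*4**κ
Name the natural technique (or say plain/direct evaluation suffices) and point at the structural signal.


Best approach: the geometric series formula — consecutive terms stand in a fixed index-free ratio — the geometric sum formula closes it.


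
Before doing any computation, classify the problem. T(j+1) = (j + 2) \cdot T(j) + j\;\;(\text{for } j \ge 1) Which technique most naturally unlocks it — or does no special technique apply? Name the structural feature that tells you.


Technique: a summation factor — one step of memory with a weight j + 2 that changes as the index grows — the summation-factor construction is built for this.


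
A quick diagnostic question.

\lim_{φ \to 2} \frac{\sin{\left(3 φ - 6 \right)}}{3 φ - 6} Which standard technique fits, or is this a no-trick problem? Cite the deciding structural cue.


Best approach: l'Hôpital's rule (0/0) — both numerator and denominator vanish at 2: the genuine 0/0 indeterminate that l'Hôpital exists for. Expanding numerator and denominator to first order gives the same value — the rule automates exactly that.


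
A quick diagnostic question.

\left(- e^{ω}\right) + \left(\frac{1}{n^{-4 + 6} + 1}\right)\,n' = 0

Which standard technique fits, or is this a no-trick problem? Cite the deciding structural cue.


Method: separation of variables — all dependence on the two variables factors apart, the defining separable shape. One could also solve this as an exact equation; with each coefficient in its own variable, separating is the same work with fewer steps.


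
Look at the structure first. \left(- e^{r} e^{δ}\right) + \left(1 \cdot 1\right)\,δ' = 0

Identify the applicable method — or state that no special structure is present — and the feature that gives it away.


Verdict: separation of variables — one side of the product carries the independent variable, the other the unknown — the textbook separation shape.
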